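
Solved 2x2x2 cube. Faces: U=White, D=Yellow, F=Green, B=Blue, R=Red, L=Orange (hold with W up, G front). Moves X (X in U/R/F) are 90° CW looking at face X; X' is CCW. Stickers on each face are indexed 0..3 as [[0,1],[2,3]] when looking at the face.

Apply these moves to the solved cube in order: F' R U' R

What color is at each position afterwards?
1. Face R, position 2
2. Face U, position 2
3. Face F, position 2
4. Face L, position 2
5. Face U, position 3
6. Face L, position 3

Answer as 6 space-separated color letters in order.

Answer: R W G O Y W

Derivation:
After move 1 (F'): F=GGGG U=WWRR R=YRYR D=OOYY L=OWOW
After move 2 (R): R=YYRR U=WGRG F=GOGY D=OBYB B=RBWB
After move 3 (U'): U=GGWR F=OWGY R=GORR B=YYWB L=RBOW
After move 4 (R): R=RGRO U=GWWY F=OBGB D=OWYY B=RYGB
Query 1: R[2] = R
Query 2: U[2] = W
Query 3: F[2] = G
Query 4: L[2] = O
Query 5: U[3] = Y
Query 6: L[3] = W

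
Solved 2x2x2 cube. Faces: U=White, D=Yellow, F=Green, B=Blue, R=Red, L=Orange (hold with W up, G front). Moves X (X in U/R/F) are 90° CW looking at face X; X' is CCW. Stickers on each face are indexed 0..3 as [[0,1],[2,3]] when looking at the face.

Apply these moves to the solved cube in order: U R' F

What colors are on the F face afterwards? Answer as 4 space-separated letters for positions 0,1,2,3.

After move 1 (U): U=WWWW F=RRGG R=BBRR B=OOBB L=GGOO
After move 2 (R'): R=BRBR U=WBWO F=RWGW D=YRYG B=YOYB
After move 3 (F): F=GRWW U=WBOG R=WROR D=BBYG L=GYOR
Query: F face = GRWW

Answer: G R W W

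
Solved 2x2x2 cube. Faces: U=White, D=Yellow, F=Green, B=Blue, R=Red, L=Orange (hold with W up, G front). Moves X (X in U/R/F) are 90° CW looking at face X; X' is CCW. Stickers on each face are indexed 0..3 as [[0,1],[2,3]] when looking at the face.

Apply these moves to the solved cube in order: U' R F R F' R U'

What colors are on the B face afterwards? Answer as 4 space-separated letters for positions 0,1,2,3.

Answer: R W O B

Derivation:
After move 1 (U'): U=WWWW F=OOGG R=GGRR B=RRBB L=BBOO
After move 2 (R): R=RGRG U=WOWG F=OYGY D=YBYR B=WRWB
After move 3 (F): F=GOYY U=WOOB R=WGGG D=RRYR L=BYOB
After move 4 (R): R=GWGG U=WOOY F=GRYR D=RWYW B=BROB
After move 5 (F'): F=RRGY U=WOGG R=WWRG D=YBYW L=BYOO
After move 6 (R): R=RWGW U=WRGY F=RBGW D=YOYB B=GROB
After move 7 (U'): U=RYWG F=BYGW R=RBGW B=RWOB L=GROO
Query: B face = RWOB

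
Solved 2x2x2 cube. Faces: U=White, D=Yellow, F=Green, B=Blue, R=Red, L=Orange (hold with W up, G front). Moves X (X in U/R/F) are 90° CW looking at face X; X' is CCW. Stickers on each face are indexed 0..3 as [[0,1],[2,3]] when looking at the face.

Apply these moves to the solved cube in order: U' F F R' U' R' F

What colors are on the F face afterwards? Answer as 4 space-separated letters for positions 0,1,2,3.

After move 1 (U'): U=WWWW F=OOGG R=GGRR B=RRBB L=BBOO
After move 2 (F): F=GOGO U=WWOB R=WGWR D=RGYY L=BYOY
After move 3 (F): F=GGOO U=WWYY R=OGBR D=WWYY L=BROG
After move 4 (R'): R=GROB U=WBYR F=GWOY D=WGYO B=YRWB
After move 5 (U'): U=BRWY F=BROY R=GWOB B=GRWB L=YROG
After move 6 (R'): R=WBGO U=BWWG F=BROY D=WRYY B=ORGB
After move 7 (F): F=OBYR U=BWGR R=WBGO D=GWYY L=YWOR
Query: F face = OBYR

Answer: O B Y R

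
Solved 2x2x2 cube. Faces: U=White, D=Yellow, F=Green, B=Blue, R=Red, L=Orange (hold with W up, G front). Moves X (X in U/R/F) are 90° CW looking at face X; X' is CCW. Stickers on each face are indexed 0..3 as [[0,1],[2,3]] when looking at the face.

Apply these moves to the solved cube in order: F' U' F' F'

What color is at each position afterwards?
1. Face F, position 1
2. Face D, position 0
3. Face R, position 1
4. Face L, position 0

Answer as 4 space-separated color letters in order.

Answer: G R G B

Derivation:
After move 1 (F'): F=GGGG U=WWRR R=YRYR D=OOYY L=OWOW
After move 2 (U'): U=WRWR F=OWGG R=GGYR B=YRBB L=BBOW
After move 3 (F'): F=WGOG U=WRGY R=OGOR D=BWYY L=BROW
After move 4 (F'): F=GGWO U=WROO R=WGBR D=RWYY L=BYOG
Query 1: F[1] = G
Query 2: D[0] = R
Query 3: R[1] = G
Query 4: L[0] = B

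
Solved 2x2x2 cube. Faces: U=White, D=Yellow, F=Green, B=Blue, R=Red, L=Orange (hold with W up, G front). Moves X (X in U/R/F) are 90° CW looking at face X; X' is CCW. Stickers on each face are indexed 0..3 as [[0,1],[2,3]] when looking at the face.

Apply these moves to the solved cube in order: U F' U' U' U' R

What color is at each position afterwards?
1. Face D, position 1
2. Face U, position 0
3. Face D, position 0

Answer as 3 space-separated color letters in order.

Answer: B B G

Derivation:
After move 1 (U): U=WWWW F=RRGG R=BBRR B=OOBB L=GGOO
After move 2 (F'): F=RGRG U=WWBR R=YBYR D=GOYY L=GWOW
After move 3 (U'): U=WRWB F=GWRG R=RGYR B=YBBB L=OOOW
After move 4 (U'): U=RBWW F=OORG R=GWYR B=RGBB L=YBOW
After move 5 (U'): U=BWRW F=YBRG R=OOYR B=GWBB L=RGOW
After move 6 (R): R=YORO U=BBRG F=YORY D=GBYG B=WWWB
Query 1: D[1] = B
Query 2: U[0] = B
Query 3: D[0] = G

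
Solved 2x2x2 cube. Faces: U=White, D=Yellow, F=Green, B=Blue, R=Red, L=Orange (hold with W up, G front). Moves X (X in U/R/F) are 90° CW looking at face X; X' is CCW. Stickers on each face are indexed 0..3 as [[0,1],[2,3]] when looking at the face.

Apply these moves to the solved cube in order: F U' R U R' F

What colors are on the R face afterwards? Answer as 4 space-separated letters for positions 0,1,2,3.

Answer: G G B R

Derivation:
After move 1 (F): F=GGGG U=WWOO R=WRWR D=RRYY L=OYOY
After move 2 (U'): U=WOWO F=OYGG R=GGWR B=WRBB L=BBOY
After move 3 (R): R=WGRG U=WYWG F=ORGY D=RBYW B=OROB
After move 4 (U): U=WWGY F=WGGY R=ORRG B=BBOB L=OROY
After move 5 (R'): R=RGOR U=WOGB F=WWGY D=RGYY B=WBBB
After move 6 (F): F=GWYW U=WOYR R=GGBR D=ORYY L=OROG
Query: R face = GGBR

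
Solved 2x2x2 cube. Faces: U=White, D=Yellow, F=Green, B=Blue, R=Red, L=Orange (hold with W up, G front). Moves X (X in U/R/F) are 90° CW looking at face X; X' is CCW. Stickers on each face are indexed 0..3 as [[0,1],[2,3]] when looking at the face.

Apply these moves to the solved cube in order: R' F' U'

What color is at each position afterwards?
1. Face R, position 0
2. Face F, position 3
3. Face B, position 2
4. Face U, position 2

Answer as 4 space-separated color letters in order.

Answer: W G Y W

Derivation:
After move 1 (R'): R=RRRR U=WBWB F=GWGW D=YGYG B=YBYB
After move 2 (F'): F=WWGG U=WBRR R=GRYR D=OOYG L=OBOW
After move 3 (U'): U=BRWR F=OBGG R=WWYR B=GRYB L=YBOW
Query 1: R[0] = W
Query 2: F[3] = G
Query 3: B[2] = Y
Query 4: U[2] = W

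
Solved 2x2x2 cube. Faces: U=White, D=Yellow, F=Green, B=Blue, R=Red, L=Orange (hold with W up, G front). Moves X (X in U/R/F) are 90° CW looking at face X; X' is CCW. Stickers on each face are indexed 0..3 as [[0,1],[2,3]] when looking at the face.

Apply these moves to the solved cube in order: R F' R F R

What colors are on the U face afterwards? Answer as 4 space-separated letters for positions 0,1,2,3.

Answer: W Y W O

Derivation:
After move 1 (R): R=RRRR U=WGWG F=GYGY D=YBYB B=WBWB
After move 2 (F'): F=YYGG U=WGRR R=BRYR D=OOYB L=OGOW
After move 3 (R): R=YBRR U=WYRG F=YOGB D=OWYW B=RBGB
After move 4 (F): F=GYBO U=WYWG R=RBGR D=RYYW L=OOOW
After move 5 (R): R=GRRB U=WYWO F=GYBW D=RGYR B=GBYB
Query: U face = WYWO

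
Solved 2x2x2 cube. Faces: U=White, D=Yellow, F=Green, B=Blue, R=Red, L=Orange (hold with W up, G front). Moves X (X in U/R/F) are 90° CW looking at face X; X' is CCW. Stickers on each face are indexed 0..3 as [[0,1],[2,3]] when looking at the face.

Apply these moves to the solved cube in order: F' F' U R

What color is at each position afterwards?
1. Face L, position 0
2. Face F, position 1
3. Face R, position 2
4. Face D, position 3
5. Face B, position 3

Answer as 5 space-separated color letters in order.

Answer: G W R O B

Derivation:
After move 1 (F'): F=GGGG U=WWRR R=YRYR D=OOYY L=OWOW
After move 2 (F'): F=GGGG U=WWYY R=OROR D=WWYY L=OROR
After move 3 (U): U=YWYW F=ORGG R=BBOR B=ORBB L=GGOR
After move 4 (R): R=OBRB U=YRYG F=OWGY D=WBYO B=WRWB
Query 1: L[0] = G
Query 2: F[1] = W
Query 3: R[2] = R
Query 4: D[3] = O
Query 5: B[3] = B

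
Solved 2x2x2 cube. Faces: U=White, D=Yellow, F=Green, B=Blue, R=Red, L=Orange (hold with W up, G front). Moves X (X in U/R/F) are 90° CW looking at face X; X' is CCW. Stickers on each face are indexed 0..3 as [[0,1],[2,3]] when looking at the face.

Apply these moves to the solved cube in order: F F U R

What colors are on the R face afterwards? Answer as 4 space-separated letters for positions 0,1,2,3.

Answer: O B R B

Derivation:
After move 1 (F): F=GGGG U=WWOO R=WRWR D=RRYY L=OYOY
After move 2 (F): F=GGGG U=WWYY R=OROR D=WWYY L=OROR
After move 3 (U): U=YWYW F=ORGG R=BBOR B=ORBB L=GGOR
After move 4 (R): R=OBRB U=YRYG F=OWGY D=WBYO B=WRWB
Query: R face = OBRB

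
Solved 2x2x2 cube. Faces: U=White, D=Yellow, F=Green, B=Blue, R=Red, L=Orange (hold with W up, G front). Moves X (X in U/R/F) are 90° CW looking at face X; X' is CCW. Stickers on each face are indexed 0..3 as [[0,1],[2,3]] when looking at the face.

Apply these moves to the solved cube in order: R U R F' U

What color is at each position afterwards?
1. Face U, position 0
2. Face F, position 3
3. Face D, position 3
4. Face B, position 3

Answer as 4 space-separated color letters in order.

Answer: R G O B

Derivation:
After move 1 (R): R=RRRR U=WGWG F=GYGY D=YBYB B=WBWB
After move 2 (U): U=WWGG F=RRGY R=WBRR B=OOWB L=GYOO
After move 3 (R): R=RWRB U=WRGY F=RBGB D=YWYO B=GOWB
After move 4 (F'): F=BBRG U=WRRR R=WWYB D=YOYO L=GYOG
After move 5 (U): U=RWRR F=WWRG R=GOYB B=GYWB L=BBOG
Query 1: U[0] = R
Query 2: F[3] = G
Query 3: D[3] = O
Query 4: B[3] = B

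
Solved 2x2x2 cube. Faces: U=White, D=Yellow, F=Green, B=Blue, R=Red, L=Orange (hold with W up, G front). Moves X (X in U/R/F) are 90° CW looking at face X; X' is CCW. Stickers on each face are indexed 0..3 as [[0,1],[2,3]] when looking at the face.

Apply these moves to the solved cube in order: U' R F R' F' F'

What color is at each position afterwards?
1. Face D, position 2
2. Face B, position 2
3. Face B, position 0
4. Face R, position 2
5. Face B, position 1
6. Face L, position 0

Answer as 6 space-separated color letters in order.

Answer: Y R R Y R B

Derivation:
After move 1 (U'): U=WWWW F=OOGG R=GGRR B=RRBB L=BBOO
After move 2 (R): R=RGRG U=WOWG F=OYGY D=YBYR B=WRWB
After move 3 (F): F=GOYY U=WOOB R=WGGG D=RRYR L=BYOB
After move 4 (R'): R=GGWG U=WWOW F=GOYB D=ROYY B=RRRB
After move 5 (F'): F=OBGY U=WWGW R=OGRG D=YBYY L=BWOO
After move 6 (F'): F=BYOG U=WWOR R=BGYG D=WOYY L=BWOG
Query 1: D[2] = Y
Query 2: B[2] = R
Query 3: B[0] = R
Query 4: R[2] = Y
Query 5: B[1] = R
Query 6: L[0] = B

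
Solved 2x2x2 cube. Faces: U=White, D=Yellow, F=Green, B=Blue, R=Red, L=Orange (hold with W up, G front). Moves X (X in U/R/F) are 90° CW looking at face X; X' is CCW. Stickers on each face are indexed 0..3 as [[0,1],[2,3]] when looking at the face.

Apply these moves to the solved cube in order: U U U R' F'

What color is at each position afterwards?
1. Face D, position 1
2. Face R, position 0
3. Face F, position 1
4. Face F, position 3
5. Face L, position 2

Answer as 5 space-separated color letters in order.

Answer: O O W G O

Derivation:
After move 1 (U): U=WWWW F=RRGG R=BBRR B=OOBB L=GGOO
After move 2 (U): U=WWWW F=BBGG R=OORR B=GGBB L=RROO
After move 3 (U): U=WWWW F=OOGG R=GGRR B=RRBB L=BBOO
After move 4 (R'): R=GRGR U=WBWR F=OWGW D=YOYG B=YRYB
After move 5 (F'): F=WWOG U=WBGG R=ORYR D=BOYG L=BROW
Query 1: D[1] = O
Query 2: R[0] = O
Query 3: F[1] = W
Query 4: F[3] = G
Query 5: L[2] = O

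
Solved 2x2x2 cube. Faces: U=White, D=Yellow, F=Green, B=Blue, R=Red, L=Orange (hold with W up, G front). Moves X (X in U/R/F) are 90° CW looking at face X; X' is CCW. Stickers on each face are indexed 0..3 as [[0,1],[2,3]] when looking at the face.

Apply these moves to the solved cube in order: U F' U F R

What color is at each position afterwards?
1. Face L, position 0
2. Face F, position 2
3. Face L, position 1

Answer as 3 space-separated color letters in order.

After move 1 (U): U=WWWW F=RRGG R=BBRR B=OOBB L=GGOO
After move 2 (F'): F=RGRG U=WWBR R=YBYR D=GOYY L=GWOW
After move 3 (U): U=BWRW F=YBRG R=OOYR B=GWBB L=RGOW
After move 4 (F): F=RYGB U=BWWG R=ROWR D=YOYY L=RGOO
After move 5 (R): R=WRRO U=BYWB F=ROGY D=YBYG B=GWWB
Query 1: L[0] = R
Query 2: F[2] = G
Query 3: L[1] = G

Answer: R G G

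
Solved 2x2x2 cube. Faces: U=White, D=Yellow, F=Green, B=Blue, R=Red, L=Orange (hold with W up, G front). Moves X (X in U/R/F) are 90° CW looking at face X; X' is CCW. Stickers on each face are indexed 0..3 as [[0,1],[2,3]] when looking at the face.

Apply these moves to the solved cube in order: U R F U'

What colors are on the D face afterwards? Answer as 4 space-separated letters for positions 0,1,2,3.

Answer: R R Y O

Derivation:
After move 1 (U): U=WWWW F=RRGG R=BBRR B=OOBB L=GGOO
After move 2 (R): R=RBRB U=WRWG F=RYGY D=YBYO B=WOWB
After move 3 (F): F=GRYY U=WROG R=WBGB D=RRYO L=GYOB
After move 4 (U'): U=RGWO F=GYYY R=GRGB B=WBWB L=WOOB
Query: D face = RRYO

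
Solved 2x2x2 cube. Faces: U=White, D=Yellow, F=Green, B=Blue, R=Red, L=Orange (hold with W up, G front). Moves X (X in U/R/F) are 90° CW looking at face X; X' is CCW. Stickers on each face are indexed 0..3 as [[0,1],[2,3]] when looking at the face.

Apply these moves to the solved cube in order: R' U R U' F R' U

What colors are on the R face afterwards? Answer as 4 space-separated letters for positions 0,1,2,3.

After move 1 (R'): R=RRRR U=WBWB F=GWGW D=YGYG B=YBYB
After move 2 (U): U=WWBB F=RRGW R=YBRR B=OOYB L=GWOO
After move 3 (R): R=RYRB U=WRBW F=RGGG D=YYYO B=BOWB
After move 4 (U'): U=RWWB F=GWGG R=RGRB B=RYWB L=BOOO
After move 5 (F): F=GGGW U=RWOO R=WGBB D=RRYO L=BYOY
After move 6 (R'): R=GBWB U=RWOR F=GWGO D=RGYW B=OYRB
After move 7 (U): U=ORRW F=GBGO R=OYWB B=BYRB L=GWOY
Query: R face = OYWB

Answer: O Y W B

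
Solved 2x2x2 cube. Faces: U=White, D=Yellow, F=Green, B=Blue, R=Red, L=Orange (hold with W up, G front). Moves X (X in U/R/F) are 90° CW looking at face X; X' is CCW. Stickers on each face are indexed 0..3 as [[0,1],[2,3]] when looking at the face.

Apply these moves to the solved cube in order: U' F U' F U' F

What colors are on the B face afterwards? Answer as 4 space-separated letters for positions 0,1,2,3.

After move 1 (U'): U=WWWW F=OOGG R=GGRR B=RRBB L=BBOO
After move 2 (F): F=GOGO U=WWOB R=WGWR D=RGYY L=BYOY
After move 3 (U'): U=WBWO F=BYGO R=GOWR B=WGBB L=RROY
After move 4 (F): F=GBOY U=WBYR R=WOOR D=WGYY L=RROG
After move 5 (U'): U=BRWY F=RROY R=GBOR B=WOBB L=WGOG
After move 6 (F): F=ORYR U=BRGG R=WBYR D=OGYY L=WWOG
Query: B face = WOBB

Answer: W O B B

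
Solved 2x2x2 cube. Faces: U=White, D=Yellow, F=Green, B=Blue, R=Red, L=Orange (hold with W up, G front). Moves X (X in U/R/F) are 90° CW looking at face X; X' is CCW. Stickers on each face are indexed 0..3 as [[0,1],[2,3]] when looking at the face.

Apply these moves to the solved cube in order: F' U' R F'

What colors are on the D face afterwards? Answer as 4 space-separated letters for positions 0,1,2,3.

Answer: B W Y Y

Derivation:
After move 1 (F'): F=GGGG U=WWRR R=YRYR D=OOYY L=OWOW
After move 2 (U'): U=WRWR F=OWGG R=GGYR B=YRBB L=BBOW
After move 3 (R): R=YGRG U=WWWG F=OOGY D=OBYY B=RRRB
After move 4 (F'): F=OYOG U=WWYR R=BGOG D=BWYY L=BGOW
Query: D face = BWYY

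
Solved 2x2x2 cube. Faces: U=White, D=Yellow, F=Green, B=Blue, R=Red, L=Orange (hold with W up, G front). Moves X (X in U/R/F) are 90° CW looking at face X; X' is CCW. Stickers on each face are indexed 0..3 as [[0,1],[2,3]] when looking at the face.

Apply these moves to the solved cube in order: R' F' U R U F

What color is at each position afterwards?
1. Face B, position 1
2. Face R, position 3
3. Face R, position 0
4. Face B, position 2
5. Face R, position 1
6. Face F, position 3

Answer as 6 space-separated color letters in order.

Answer: W B G W B Y

Derivation:
After move 1 (R'): R=RRRR U=WBWB F=GWGW D=YGYG B=YBYB
After move 2 (F'): F=WWGG U=WBRR R=GRYR D=OOYG L=OBOW
After move 3 (U): U=RWRB F=GRGG R=YBYR B=OBYB L=WWOW
After move 4 (R): R=YYRB U=RRRG F=GOGG D=OYYO B=BBWB
After move 5 (U): U=RRGR F=YYGG R=BBRB B=WWWB L=GOOW
After move 6 (F): F=GYGY U=RRWO R=GBRB D=RBYO L=GOOY
Query 1: B[1] = W
Query 2: R[3] = B
Query 3: R[0] = G
Query 4: B[2] = W
Query 5: R[1] = B
Query 6: F[3] = Y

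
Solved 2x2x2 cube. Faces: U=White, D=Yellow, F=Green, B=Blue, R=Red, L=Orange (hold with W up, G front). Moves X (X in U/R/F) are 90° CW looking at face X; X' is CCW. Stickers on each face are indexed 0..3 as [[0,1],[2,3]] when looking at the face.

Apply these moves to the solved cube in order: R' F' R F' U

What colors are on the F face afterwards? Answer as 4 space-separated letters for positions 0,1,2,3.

Answer: Y G W G

Derivation:
After move 1 (R'): R=RRRR U=WBWB F=GWGW D=YGYG B=YBYB
After move 2 (F'): F=WWGG U=WBRR R=GRYR D=OOYG L=OBOW
After move 3 (R): R=YGRR U=WWRG F=WOGG D=OYYY B=RBBB
After move 4 (F'): F=OGWG U=WWYR R=YGOR D=BWYY L=OGOR
After move 5 (U): U=YWRW F=YGWG R=RBOR B=OGBB L=OGOR
Query: F face = YGWG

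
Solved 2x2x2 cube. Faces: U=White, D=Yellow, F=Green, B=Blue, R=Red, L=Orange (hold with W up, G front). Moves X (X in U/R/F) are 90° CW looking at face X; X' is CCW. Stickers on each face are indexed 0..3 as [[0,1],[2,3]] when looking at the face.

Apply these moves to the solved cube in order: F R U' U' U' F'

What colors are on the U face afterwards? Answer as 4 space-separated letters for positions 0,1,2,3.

After move 1 (F): F=GGGG U=WWOO R=WRWR D=RRYY L=OYOY
After move 2 (R): R=WWRR U=WGOG F=GRGY D=RBYB B=OBWB
After move 3 (U'): U=GGWO F=OYGY R=GRRR B=WWWB L=OBOY
After move 4 (U'): U=GOGW F=OBGY R=OYRR B=GRWB L=WWOY
After move 5 (U'): U=OWGG F=WWGY R=OBRR B=OYWB L=GROY
After move 6 (F'): F=WYWG U=OWOR R=BBRR D=RYYB L=GGOG
Query: U face = OWOR

Answer: O W O R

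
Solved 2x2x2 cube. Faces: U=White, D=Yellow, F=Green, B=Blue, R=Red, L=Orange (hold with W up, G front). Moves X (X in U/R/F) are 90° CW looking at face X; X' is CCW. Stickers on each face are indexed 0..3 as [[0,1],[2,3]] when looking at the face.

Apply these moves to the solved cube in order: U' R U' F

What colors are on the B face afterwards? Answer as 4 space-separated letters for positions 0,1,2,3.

Answer: R G W B

Derivation:
After move 1 (U'): U=WWWW F=OOGG R=GGRR B=RRBB L=BBOO
After move 2 (R): R=RGRG U=WOWG F=OYGY D=YBYR B=WRWB
After move 3 (U'): U=OGWW F=BBGY R=OYRG B=RGWB L=WROO
After move 4 (F): F=GBYB U=OGOR R=WYWG D=ROYR L=WYOB
Query: B face = RGWB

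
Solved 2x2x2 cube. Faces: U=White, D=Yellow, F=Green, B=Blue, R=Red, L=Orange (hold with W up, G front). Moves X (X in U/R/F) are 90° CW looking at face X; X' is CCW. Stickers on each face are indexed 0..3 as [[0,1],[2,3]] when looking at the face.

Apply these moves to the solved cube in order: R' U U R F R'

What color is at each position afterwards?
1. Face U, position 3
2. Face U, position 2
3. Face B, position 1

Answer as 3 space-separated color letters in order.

Answer: W O W

Derivation:
After move 1 (R'): R=RRRR U=WBWB F=GWGW D=YGYG B=YBYB
After move 2 (U): U=WWBB F=RRGW R=YBRR B=OOYB L=GWOO
After move 3 (U): U=BWBW F=YBGW R=OORR B=GWYB L=RROO
After move 4 (R): R=RORO U=BBBW F=YGGG D=YYYG B=WWWB
After move 5 (F): F=GYGG U=BBOR R=BOWO D=RRYG L=RYOY
After move 6 (R'): R=OOBW U=BWOW F=GBGR D=RYYG B=GWRB
Query 1: U[3] = W
Query 2: U[2] = O
Query 3: B[1] = W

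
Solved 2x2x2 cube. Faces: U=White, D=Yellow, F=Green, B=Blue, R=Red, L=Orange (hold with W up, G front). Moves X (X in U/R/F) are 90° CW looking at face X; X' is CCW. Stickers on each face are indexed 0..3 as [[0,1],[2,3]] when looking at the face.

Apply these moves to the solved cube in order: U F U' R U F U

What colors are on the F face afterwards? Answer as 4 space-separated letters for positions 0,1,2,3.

Answer: R B Y G

Derivation:
After move 1 (U): U=WWWW F=RRGG R=BBRR B=OOBB L=GGOO
After move 2 (F): F=GRGR U=WWOG R=WBWR D=RBYY L=GYOY
After move 3 (U'): U=WGWO F=GYGR R=GRWR B=WBBB L=OOOY
After move 4 (R): R=WGRR U=WYWR F=GBGY D=RBYW B=OBGB
After move 5 (U): U=WWRY F=WGGY R=OBRR B=OOGB L=GBOY
After move 6 (F): F=GWYG U=WWYB R=RBYR D=ROYW L=GROB
After move 7 (U): U=YWBW F=RBYG R=OOYR B=GRGB L=GWOB
Query: F face = RBYG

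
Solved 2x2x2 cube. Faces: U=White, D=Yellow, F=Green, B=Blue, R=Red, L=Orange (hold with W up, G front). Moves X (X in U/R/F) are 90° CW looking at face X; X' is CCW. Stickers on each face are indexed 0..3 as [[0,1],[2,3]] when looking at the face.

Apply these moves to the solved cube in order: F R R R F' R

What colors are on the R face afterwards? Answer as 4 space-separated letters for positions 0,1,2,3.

Answer: R G W R

Derivation:
After move 1 (F): F=GGGG U=WWOO R=WRWR D=RRYY L=OYOY
After move 2 (R): R=WWRR U=WGOG F=GRGY D=RBYB B=OBWB
After move 3 (R): R=RWRW U=WROY F=GBGB D=RWYO B=GBGB
After move 4 (R): R=RRWW U=WBOB F=GWGO D=RGYG B=YBRB
After move 5 (F'): F=WOGG U=WBRW R=GRRW D=YYYG L=OBOO
After move 6 (R): R=RGWR U=WORG F=WYGG D=YRYY B=WBBB
Query: R face = RGWR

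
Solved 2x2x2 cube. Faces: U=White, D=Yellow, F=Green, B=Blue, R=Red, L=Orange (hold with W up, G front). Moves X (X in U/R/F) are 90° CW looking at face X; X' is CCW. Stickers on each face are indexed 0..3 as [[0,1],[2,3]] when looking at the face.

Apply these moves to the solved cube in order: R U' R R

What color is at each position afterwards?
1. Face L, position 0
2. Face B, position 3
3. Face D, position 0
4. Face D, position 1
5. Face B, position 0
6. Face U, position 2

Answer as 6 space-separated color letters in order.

Answer: W B Y G Y W

Derivation:
After move 1 (R): R=RRRR U=WGWG F=GYGY D=YBYB B=WBWB
After move 2 (U'): U=GGWW F=OOGY R=GYRR B=RRWB L=WBOO
After move 3 (R): R=RGRY U=GOWY F=OBGB D=YWYR B=WRGB
After move 4 (R): R=RRYG U=GBWB F=OWGR D=YGYW B=YROB
Query 1: L[0] = W
Query 2: B[3] = B
Query 3: D[0] = Y
Query 4: D[1] = G
Query 5: B[0] = Y
Query 6: U[2] = W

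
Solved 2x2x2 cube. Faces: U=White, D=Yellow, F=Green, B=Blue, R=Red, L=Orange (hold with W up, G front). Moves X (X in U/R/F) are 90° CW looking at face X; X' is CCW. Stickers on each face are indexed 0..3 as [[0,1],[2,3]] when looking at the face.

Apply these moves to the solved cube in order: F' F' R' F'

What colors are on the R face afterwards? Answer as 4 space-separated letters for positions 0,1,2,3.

After move 1 (F'): F=GGGG U=WWRR R=YRYR D=OOYY L=OWOW
After move 2 (F'): F=GGGG U=WWYY R=OROR D=WWYY L=OROR
After move 3 (R'): R=RROO U=WBYB F=GWGY D=WGYG B=YBWB
After move 4 (F'): F=WYGG U=WBRO R=GRWO D=RRYG L=OBOY
Query: R face = GRWO

Answer: G R W O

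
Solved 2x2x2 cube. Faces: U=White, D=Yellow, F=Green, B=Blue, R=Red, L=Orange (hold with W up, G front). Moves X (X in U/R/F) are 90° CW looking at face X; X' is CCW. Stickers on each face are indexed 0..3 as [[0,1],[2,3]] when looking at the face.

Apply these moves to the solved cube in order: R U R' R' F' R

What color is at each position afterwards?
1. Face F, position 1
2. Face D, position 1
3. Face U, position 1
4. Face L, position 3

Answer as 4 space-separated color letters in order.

After move 1 (R): R=RRRR U=WGWG F=GYGY D=YBYB B=WBWB
After move 2 (U): U=WWGG F=RRGY R=WBRR B=OOWB L=GYOO
After move 3 (R'): R=BRWR U=WWGO F=RWGG D=YRYY B=BOBB
After move 4 (R'): R=RRBW U=WBGB F=RWGO D=YWYG B=YORB
After move 5 (F'): F=WORG U=WBRB R=WRYW D=YOYG L=GBOG
After move 6 (R): R=YWWR U=WORG F=WORG D=YRYY B=BOBB
Query 1: F[1] = O
Query 2: D[1] = R
Query 3: U[1] = O
Query 4: L[3] = G

Answer: O R O G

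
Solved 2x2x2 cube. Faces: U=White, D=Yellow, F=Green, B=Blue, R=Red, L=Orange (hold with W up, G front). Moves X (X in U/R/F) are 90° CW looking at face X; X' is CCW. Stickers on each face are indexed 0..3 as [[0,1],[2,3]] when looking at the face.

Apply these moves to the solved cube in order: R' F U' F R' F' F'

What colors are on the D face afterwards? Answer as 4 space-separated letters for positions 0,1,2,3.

After move 1 (R'): R=RRRR U=WBWB F=GWGW D=YGYG B=YBYB
After move 2 (F): F=GGWW U=WBOO R=WRBR D=RRYG L=OYOG
After move 3 (U'): U=BOWO F=OYWW R=GGBR B=WRYB L=YBOG
After move 4 (F): F=WOWY U=BOGB R=WGOR D=BGYG L=YROR
After move 5 (R'): R=GRWO U=BYGW F=WOWB D=BOYY B=GRGB
After move 6 (F'): F=OBWW U=BYGW R=ORBO D=RRYY L=YWOG
After move 7 (F'): F=BWOW U=BYOB R=RRRO D=WGYY L=YWOG
Query: D face = WGYY

Answer: W G Y Y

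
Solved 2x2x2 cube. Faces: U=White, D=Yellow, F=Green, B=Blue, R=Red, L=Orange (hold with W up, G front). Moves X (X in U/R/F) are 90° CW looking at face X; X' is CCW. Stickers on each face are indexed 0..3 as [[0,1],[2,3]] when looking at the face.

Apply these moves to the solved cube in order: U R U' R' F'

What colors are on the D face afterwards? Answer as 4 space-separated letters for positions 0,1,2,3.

Answer: O O Y Y

Derivation:
After move 1 (U): U=WWWW F=RRGG R=BBRR B=OOBB L=GGOO
After move 2 (R): R=RBRB U=WRWG F=RYGY D=YBYO B=WOWB
After move 3 (U'): U=RGWW F=GGGY R=RYRB B=RBWB L=WOOO
After move 4 (R'): R=YBRR U=RWWR F=GGGW D=YGYY B=OBBB
After move 5 (F'): F=GWGG U=RWYR R=GBYR D=OOYY L=WROW
Query: D face = OOYY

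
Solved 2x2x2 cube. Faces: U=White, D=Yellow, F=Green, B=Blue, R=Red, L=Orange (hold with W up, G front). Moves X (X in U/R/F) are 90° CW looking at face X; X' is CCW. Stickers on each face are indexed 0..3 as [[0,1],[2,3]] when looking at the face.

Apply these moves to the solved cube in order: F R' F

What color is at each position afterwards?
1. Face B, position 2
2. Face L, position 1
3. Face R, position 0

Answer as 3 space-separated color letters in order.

After move 1 (F): F=GGGG U=WWOO R=WRWR D=RRYY L=OYOY
After move 2 (R'): R=RRWW U=WBOB F=GWGO D=RGYG B=YBRB
After move 3 (F): F=GGOW U=WBYY R=ORBW D=WRYG L=OROG
Query 1: B[2] = R
Query 2: L[1] = R
Query 3: R[0] = O

Answer: R R O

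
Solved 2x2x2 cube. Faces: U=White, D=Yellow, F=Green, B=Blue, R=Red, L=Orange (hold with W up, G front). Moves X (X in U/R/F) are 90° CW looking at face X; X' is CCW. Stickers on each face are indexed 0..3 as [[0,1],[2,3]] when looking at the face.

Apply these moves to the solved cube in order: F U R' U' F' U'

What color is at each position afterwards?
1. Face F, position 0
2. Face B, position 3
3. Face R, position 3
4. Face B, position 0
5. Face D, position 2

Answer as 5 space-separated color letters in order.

Answer: Y B W R Y

Derivation:
After move 1 (F): F=GGGG U=WWOO R=WRWR D=RRYY L=OYOY
After move 2 (U): U=OWOW F=WRGG R=BBWR B=OYBB L=GGOY
After move 3 (R'): R=BRBW U=OBOO F=WWGW D=RRYG B=YYRB
After move 4 (U'): U=BOOO F=GGGW R=WWBW B=BRRB L=YYOY
After move 5 (F'): F=GWGG U=BOWB R=RWRW D=YYYG L=YOOO
After move 6 (U'): U=OBBW F=YOGG R=GWRW B=RWRB L=BROO
Query 1: F[0] = Y
Query 2: B[3] = B
Query 3: R[3] = W
Query 4: B[0] = R
Query 5: D[2] = Y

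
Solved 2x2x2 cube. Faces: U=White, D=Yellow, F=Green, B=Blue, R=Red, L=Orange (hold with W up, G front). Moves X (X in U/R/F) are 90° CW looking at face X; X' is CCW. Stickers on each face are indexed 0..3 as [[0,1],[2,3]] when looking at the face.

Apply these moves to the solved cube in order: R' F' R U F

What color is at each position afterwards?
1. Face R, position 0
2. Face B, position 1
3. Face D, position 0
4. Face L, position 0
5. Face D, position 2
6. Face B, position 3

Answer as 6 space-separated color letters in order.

Answer: G B R W Y B

Derivation:
After move 1 (R'): R=RRRR U=WBWB F=GWGW D=YGYG B=YBYB
After move 2 (F'): F=WWGG U=WBRR R=GRYR D=OOYG L=OBOW
After move 3 (R): R=YGRR U=WWRG F=WOGG D=OYYY B=RBBB
After move 4 (U): U=RWGW F=YGGG R=RBRR B=OBBB L=WOOW
After move 5 (F): F=GYGG U=RWWO R=GBWR D=RRYY L=WOOY
Query 1: R[0] = G
Query 2: B[1] = B
Query 3: D[0] = R
Query 4: L[0] = W
Query 5: D[2] = Y
Query 6: B[3] = B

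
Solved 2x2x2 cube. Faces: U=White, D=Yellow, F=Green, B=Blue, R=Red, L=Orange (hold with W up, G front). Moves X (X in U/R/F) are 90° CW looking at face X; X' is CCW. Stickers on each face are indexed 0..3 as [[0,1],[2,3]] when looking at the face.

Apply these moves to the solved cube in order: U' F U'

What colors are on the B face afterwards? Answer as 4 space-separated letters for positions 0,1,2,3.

Answer: W G B B

Derivation:
After move 1 (U'): U=WWWW F=OOGG R=GGRR B=RRBB L=BBOO
After move 2 (F): F=GOGO U=WWOB R=WGWR D=RGYY L=BYOY
After move 3 (U'): U=WBWO F=BYGO R=GOWR B=WGBB L=RROY
Query: B face = WGBB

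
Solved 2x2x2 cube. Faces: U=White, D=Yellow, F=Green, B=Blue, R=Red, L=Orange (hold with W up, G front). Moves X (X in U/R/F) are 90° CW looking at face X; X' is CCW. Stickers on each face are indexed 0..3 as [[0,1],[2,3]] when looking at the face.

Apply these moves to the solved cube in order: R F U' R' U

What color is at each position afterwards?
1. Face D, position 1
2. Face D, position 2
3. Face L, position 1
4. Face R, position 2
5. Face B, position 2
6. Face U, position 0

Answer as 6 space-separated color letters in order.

After move 1 (R): R=RRRR U=WGWG F=GYGY D=YBYB B=WBWB
After move 2 (F): F=GGYY U=WGOO R=WRGR D=RRYB L=OYOB
After move 3 (U'): U=GOWO F=OYYY R=GGGR B=WRWB L=WBOB
After move 4 (R'): R=GRGG U=GWWW F=OOYO D=RYYY B=BRRB
After move 5 (U): U=WGWW F=GRYO R=BRGG B=WBRB L=OOOB
Query 1: D[1] = Y
Query 2: D[2] = Y
Query 3: L[1] = O
Query 4: R[2] = G
Query 5: B[2] = R
Query 6: U[0] = W

Answer: Y Y O G R W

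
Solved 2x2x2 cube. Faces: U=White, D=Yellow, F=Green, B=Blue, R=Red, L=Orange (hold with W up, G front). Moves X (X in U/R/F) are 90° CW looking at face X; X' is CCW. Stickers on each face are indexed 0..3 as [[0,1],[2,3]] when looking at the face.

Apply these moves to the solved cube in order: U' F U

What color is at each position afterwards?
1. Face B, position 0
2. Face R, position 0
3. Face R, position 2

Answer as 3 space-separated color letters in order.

Answer: B R W

Derivation:
After move 1 (U'): U=WWWW F=OOGG R=GGRR B=RRBB L=BBOO
After move 2 (F): F=GOGO U=WWOB R=WGWR D=RGYY L=BYOY
After move 3 (U): U=OWBW F=WGGO R=RRWR B=BYBB L=GOOY
Query 1: B[0] = B
Query 2: R[0] = R
Query 3: R[2] = W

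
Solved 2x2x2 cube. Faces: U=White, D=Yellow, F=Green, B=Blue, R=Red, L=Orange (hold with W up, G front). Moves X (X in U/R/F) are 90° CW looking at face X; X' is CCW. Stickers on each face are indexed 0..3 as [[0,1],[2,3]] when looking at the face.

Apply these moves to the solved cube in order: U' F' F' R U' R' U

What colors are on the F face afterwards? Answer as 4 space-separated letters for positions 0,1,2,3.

Answer: W G O Y

Derivation:
After move 1 (U'): U=WWWW F=OOGG R=GGRR B=RRBB L=BBOO
After move 2 (F'): F=OGOG U=WWGR R=YGYR D=BOYY L=BWOW
After move 3 (F'): F=GGOO U=WWYY R=OGBR D=WWYY L=BROG
After move 4 (R): R=BORG U=WGYO F=GWOY D=WBYR B=YRWB
After move 5 (U'): U=GOWY F=BROY R=GWRG B=BOWB L=YROG
After move 6 (R'): R=WGGR U=GWWB F=BOOY D=WRYY B=ROBB
After move 7 (U): U=WGBW F=WGOY R=ROGR B=YRBB L=BOOG
Query: F face = WGOY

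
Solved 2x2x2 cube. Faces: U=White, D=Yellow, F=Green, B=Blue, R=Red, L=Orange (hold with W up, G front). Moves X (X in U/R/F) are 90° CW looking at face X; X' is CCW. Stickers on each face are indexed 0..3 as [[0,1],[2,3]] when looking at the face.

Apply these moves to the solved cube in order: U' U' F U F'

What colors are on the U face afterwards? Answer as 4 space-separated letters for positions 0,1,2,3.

After move 1 (U'): U=WWWW F=OOGG R=GGRR B=RRBB L=BBOO
After move 2 (U'): U=WWWW F=BBGG R=OORR B=GGBB L=RROO
After move 3 (F): F=GBGB U=WWOR R=WOWR D=ROYY L=RYOY
After move 4 (U): U=OWRW F=WOGB R=GGWR B=RYBB L=GBOY
After move 5 (F'): F=OBWG U=OWGW R=OGRR D=BYYY L=GWOR
Query: U face = OWGW

Answer: O W G W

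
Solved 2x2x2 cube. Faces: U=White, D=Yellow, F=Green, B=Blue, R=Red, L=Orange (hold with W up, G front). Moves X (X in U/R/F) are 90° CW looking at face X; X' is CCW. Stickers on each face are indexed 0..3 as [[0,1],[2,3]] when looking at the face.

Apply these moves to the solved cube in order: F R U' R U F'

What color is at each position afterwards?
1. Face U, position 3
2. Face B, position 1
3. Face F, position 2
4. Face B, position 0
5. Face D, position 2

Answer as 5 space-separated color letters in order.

After move 1 (F): F=GGGG U=WWOO R=WRWR D=RRYY L=OYOY
After move 2 (R): R=WWRR U=WGOG F=GRGY D=RBYB B=OBWB
After move 3 (U'): U=GGWO F=OYGY R=GRRR B=WWWB L=OBOY
After move 4 (R): R=RGRR U=GYWY F=OBGB D=RWYW B=OWGB
After move 5 (U): U=WGYY F=RGGB R=OWRR B=OBGB L=OBOY
After move 6 (F'): F=GBRG U=WGOR R=WWRR D=BYYW L=OYOY
Query 1: U[3] = R
Query 2: B[1] = B
Query 3: F[2] = R
Query 4: B[0] = O
Query 5: D[2] = Y

Answer: R B R O Y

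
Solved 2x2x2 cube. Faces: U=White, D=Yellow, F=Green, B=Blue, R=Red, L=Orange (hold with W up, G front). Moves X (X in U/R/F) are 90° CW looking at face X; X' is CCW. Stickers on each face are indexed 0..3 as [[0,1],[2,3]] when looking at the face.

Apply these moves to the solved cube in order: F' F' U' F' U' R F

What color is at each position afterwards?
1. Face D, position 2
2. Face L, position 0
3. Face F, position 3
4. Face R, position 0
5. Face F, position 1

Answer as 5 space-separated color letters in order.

After move 1 (F'): F=GGGG U=WWRR R=YRYR D=OOYY L=OWOW
After move 2 (F'): F=GGGG U=WWYY R=OROR D=WWYY L=OROR
After move 3 (U'): U=WYWY F=ORGG R=GGOR B=ORBB L=BBOR
After move 4 (F'): F=RGOG U=WYGO R=WGWR D=BRYY L=BYOW
After move 5 (U'): U=YOWG F=BYOG R=RGWR B=WGBB L=OROW
After move 6 (R): R=WRRG U=YYWG F=BROY D=BBYW B=GGOB
After move 7 (F): F=OBYR U=YYWR R=WRGG D=RWYW L=OBOB
Query 1: D[2] = Y
Query 2: L[0] = O
Query 3: F[3] = R
Query 4: R[0] = W
Query 5: F[1] = B

Answer: Y O R W B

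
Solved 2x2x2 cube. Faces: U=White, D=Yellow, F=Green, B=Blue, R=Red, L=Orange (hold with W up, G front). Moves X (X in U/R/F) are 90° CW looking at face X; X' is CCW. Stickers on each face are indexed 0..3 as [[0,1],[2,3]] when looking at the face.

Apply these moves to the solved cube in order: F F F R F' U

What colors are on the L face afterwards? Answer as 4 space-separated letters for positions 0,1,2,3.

After move 1 (F): F=GGGG U=WWOO R=WRWR D=RRYY L=OYOY
After move 2 (F): F=GGGG U=WWYY R=OROR D=WWYY L=OROR
After move 3 (F): F=GGGG U=WWRR R=YRYR D=OOYY L=OWOW
After move 4 (R): R=YYRR U=WGRG F=GOGY D=OBYB B=RBWB
After move 5 (F'): F=OYGG U=WGYR R=BYOR D=WWYB L=OGOR
After move 6 (U): U=YWRG F=BYGG R=RBOR B=OGWB L=OYOR
Query: L face = OYOR

Answer: O Y O R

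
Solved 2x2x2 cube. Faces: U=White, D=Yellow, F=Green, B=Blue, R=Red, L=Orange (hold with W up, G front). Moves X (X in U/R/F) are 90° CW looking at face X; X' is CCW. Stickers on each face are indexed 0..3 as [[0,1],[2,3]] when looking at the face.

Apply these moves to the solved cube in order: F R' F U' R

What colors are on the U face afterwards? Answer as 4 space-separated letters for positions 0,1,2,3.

Answer: B R W W

Derivation:
After move 1 (F): F=GGGG U=WWOO R=WRWR D=RRYY L=OYOY
After move 2 (R'): R=RRWW U=WBOB F=GWGO D=RGYG B=YBRB
After move 3 (F): F=GGOW U=WBYY R=ORBW D=WRYG L=OROG
After move 4 (U'): U=BYWY F=OROW R=GGBW B=ORRB L=YBOG
After move 5 (R): R=BGWG U=BRWW F=OROG D=WRYO B=YRYB
Query: U face = BRWW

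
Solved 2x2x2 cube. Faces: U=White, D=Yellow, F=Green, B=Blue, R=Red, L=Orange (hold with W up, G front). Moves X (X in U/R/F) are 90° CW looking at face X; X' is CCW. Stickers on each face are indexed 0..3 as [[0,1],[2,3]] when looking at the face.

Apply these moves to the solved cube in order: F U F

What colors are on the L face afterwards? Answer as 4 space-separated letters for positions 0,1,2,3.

Answer: G R O R

Derivation:
After move 1 (F): F=GGGG U=WWOO R=WRWR D=RRYY L=OYOY
After move 2 (U): U=OWOW F=WRGG R=BBWR B=OYBB L=GGOY
After move 3 (F): F=GWGR U=OWYG R=OBWR D=WBYY L=GROR
Query: L face = GROR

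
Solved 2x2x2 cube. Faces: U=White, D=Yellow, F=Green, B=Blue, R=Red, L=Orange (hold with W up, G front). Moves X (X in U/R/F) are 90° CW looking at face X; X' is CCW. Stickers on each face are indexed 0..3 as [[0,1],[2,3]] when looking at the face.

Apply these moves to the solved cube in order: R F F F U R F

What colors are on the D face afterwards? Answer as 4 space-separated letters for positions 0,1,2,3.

Answer: R Y Y O

Derivation:
After move 1 (R): R=RRRR U=WGWG F=GYGY D=YBYB B=WBWB
After move 2 (F): F=GGYY U=WGOO R=WRGR D=RRYB L=OYOB
After move 3 (F): F=YGYG U=WGBY R=OROR D=GWYB L=OROR
After move 4 (F): F=YYGG U=WGRR R=BRYR D=OOYB L=OGOW
After move 5 (U): U=RWRG F=BRGG R=WBYR B=OGWB L=YYOW
After move 6 (R): R=YWRB U=RRRG F=BOGB D=OWYO B=GGWB
After move 7 (F): F=GBBO U=RRWY R=RWGB D=RYYO L=YOOW
Query: D face = RYYO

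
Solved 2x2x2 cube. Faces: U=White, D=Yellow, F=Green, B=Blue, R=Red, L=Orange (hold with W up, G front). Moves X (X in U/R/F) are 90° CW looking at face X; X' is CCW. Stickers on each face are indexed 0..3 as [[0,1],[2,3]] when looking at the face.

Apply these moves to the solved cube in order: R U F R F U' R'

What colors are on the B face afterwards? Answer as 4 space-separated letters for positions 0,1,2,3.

After move 1 (R): R=RRRR U=WGWG F=GYGY D=YBYB B=WBWB
After move 2 (U): U=WWGG F=RRGY R=WBRR B=OOWB L=GYOO
After move 3 (F): F=GRYR U=WWOY R=GBGR D=RWYB L=GYOB
After move 4 (R): R=GGRB U=WROR F=GWYB D=RWYO B=YOWB
After move 5 (F): F=YGBW U=WRBY R=OGRB D=RGYO L=GROW
After move 6 (U'): U=RYWB F=GRBW R=YGRB B=OGWB L=YOOW
After move 7 (R'): R=GBYR U=RWWO F=GYBB D=RRYW B=OGGB
Query: B face = OGGB

Answer: O G G B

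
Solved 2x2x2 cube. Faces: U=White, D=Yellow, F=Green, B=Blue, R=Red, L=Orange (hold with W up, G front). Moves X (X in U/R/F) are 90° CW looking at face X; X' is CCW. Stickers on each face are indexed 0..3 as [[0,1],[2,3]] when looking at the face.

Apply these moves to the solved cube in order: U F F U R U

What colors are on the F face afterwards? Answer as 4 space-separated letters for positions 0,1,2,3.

After move 1 (U): U=WWWW F=RRGG R=BBRR B=OOBB L=GGOO
After move 2 (F): F=GRGR U=WWOG R=WBWR D=RBYY L=GYOY
After move 3 (F): F=GGRR U=WWYY R=OBGR D=WWYY L=GROB
After move 4 (U): U=YWYW F=OBRR R=OOGR B=GRBB L=GGOB
After move 5 (R): R=GORO U=YBYR F=OWRY D=WBYG B=WRWB
After move 6 (U): U=YYRB F=GORY R=WRRO B=GGWB L=OWOB
Query: F face = GORY

Answer: G O R Y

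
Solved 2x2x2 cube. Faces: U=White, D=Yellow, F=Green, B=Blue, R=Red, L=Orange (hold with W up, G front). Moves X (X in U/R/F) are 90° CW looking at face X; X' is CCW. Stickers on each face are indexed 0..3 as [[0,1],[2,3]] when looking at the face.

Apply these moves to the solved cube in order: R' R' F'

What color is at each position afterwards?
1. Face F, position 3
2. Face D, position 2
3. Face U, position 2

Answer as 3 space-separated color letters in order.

After move 1 (R'): R=RRRR U=WBWB F=GWGW D=YGYG B=YBYB
After move 2 (R'): R=RRRR U=WYWY F=GBGB D=YWYW B=GBGB
After move 3 (F'): F=BBGG U=WYRR R=WRYR D=OOYW L=OYOW
Query 1: F[3] = G
Query 2: D[2] = Y
Query 3: U[2] = R

Answer: G Y R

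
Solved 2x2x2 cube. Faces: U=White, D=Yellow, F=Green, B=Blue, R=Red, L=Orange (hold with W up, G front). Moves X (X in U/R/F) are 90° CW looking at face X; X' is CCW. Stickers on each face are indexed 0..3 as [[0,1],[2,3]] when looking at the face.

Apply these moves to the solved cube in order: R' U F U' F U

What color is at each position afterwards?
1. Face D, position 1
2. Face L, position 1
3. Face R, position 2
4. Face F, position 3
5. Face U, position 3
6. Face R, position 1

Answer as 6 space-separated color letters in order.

After move 1 (R'): R=RRRR U=WBWB F=GWGW D=YGYG B=YBYB
After move 2 (U): U=WWBB F=RRGW R=YBRR B=OOYB L=GWOO
After move 3 (F): F=GRWR U=WWOW R=BBBR D=RYYG L=GYOG
After move 4 (U'): U=WWWO F=GYWR R=GRBR B=BBYB L=OOOG
After move 5 (F): F=WGRY U=WWGO R=WROR D=BGYG L=OROY
After move 6 (U): U=GWOW F=WRRY R=BBOR B=ORYB L=WGOY
Query 1: D[1] = G
Query 2: L[1] = G
Query 3: R[2] = O
Query 4: F[3] = Y
Query 5: U[3] = W
Query 6: R[1] = B

Answer: G G O Y W B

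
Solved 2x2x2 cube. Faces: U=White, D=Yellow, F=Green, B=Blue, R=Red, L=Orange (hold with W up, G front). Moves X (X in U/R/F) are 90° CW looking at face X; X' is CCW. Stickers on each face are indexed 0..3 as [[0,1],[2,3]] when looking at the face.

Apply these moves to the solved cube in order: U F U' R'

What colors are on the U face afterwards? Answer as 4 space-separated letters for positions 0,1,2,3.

After move 1 (U): U=WWWW F=RRGG R=BBRR B=OOBB L=GGOO
After move 2 (F): F=GRGR U=WWOG R=WBWR D=RBYY L=GYOY
After move 3 (U'): U=WGWO F=GYGR R=GRWR B=WBBB L=OOOY
After move 4 (R'): R=RRGW U=WBWW F=GGGO D=RYYR B=YBBB
Query: U face = WBWW

Answer: W B W W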